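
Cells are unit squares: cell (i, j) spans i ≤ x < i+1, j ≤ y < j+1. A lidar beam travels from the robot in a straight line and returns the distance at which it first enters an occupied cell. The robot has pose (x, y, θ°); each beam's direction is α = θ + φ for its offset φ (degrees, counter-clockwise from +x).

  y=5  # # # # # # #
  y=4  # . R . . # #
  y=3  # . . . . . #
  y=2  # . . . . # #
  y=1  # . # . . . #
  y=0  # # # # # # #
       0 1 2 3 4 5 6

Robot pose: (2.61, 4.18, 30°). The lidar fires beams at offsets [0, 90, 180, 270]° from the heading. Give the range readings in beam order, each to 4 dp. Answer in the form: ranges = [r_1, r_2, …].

ranges = [1.6400, 0.9469, 1.8591, 3.6719]

beam 1: φ=0°, α=30°
  direction (0.8660, 0.5000); cell (2,4); t to first gridline: x 0.4503, y 1.6400 (then +1.1547 / +2.0000)
    (3,4) via x @ 0.4503
    (4,4) via x @ 1.6050
    (4,5) via y @ 1.6400  # hit
  → r_1 = 1.6400
beam 2: φ=90°, α=120°
  direction (-0.5000, 0.8660); cell (2,4); t to first gridline: x 1.2200, y 0.9469 (then +2.0000 / +1.1547)
    (2,5) via y @ 0.9469  # hit
  → r_2 = 0.9469
beam 3: φ=180°, α=210°
  direction (-0.8660, -0.5000); cell (2,4); t to first gridline: x 0.7044, y 0.3600 (then +1.1547 / +2.0000)
    (2,3) via y @ 0.3600
    (1,3) via x @ 0.7044
    (0,3) via x @ 1.8591  # hit
  → r_3 = 1.8591
beam 4: φ=270°, α=300°
  direction (0.5000, -0.8660); cell (2,4); t to first gridline: x 0.7800, y 0.2078 (then +2.0000 / +1.1547)
    (2,3) via y @ 0.2078
    (3,3) via x @ 0.7800
    (3,2) via y @ 1.3625
    (3,1) via y @ 2.5172
    (4,1) via x @ 2.7800
    (4,0) via y @ 3.6719  # hit
  → r_4 = 3.6719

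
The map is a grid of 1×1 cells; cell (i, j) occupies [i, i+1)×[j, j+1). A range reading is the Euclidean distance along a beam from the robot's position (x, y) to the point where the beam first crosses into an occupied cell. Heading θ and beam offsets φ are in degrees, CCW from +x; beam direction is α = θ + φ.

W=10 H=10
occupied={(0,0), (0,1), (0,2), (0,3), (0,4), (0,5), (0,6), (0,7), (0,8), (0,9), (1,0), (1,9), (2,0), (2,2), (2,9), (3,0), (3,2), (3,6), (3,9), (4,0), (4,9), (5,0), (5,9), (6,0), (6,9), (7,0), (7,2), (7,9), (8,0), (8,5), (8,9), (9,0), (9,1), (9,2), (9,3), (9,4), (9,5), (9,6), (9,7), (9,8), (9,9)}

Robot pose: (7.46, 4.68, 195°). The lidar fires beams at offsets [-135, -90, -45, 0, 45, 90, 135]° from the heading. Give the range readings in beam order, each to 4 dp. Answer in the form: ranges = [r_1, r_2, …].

ranges = [1.0800, 4.4724, 3.9953, 6.6879, 4.2493, 1.7393, 1.7782]

beam 1: φ=-135°, α=60°
  d=(0.5000,0.8660)  start (7,4)  tX=1.0800 tY=0.3695  stride 1/|dx|=2.0000 1/|dy|=1.1547
    cross y-line → (7,5), t=0.3695
    cross x-line → (8,5), t=1.0800 (wall)
  → r_1 = 1.0800
beam 2: φ=-90°, α=105°
  d=(-0.2588,0.9659)  start (7,4)  tX=1.7773 tY=0.3313  stride 1/|dx|=3.8637 1/|dy|=1.0353
    cross y-line → (7,5), t=0.3313
    cross y-line → (7,6), t=1.3666
    cross x-line → (6,6), t=1.7773
    cross y-line → (6,7), t=2.4018
    cross y-line → (6,8), t=3.4371
    cross y-line → (6,9), t=4.4724 (wall)
  → r_2 = 4.4724
beam 3: φ=-45°, α=150°
  d=(-0.8660,0.5000)  start (7,4)  tX=0.5312 tY=0.6400  stride 1/|dx|=1.1547 1/|dy|=2.0000
    cross x-line → (6,4), t=0.5312
    cross y-line → (6,5), t=0.6400
    cross x-line → (5,5), t=1.6859
    cross y-line → (5,6), t=2.6400
    cross x-line → (4,6), t=2.8406
    cross x-line → (3,6), t=3.9953 (wall)
  → r_3 = 3.9953
beam 4: φ=0°, α=195°
  d=(-0.9659,-0.2588)  start (7,4)  tX=0.4762 tY=2.6273  stride 1/|dx|=1.0353 1/|dy|=3.8637
    cross x-line → (6,4), t=0.4762
    cross x-line → (5,4), t=1.5115
    cross x-line → (4,4), t=2.5468
    cross y-line → (4,3), t=2.6273
    cross x-line → (3,3), t=3.5821
    cross x-line → (2,3), t=4.6173
    cross x-line → (1,3), t=5.6526
    cross y-line → (1,2), t=6.4910
    cross x-line → (0,2), t=6.6879 (wall)
  → r_4 = 6.6879
beam 5: φ=45°, α=240°
  d=(-0.5000,-0.8660)  start (7,4)  tX=0.9200 tY=0.7852  stride 1/|dx|=2.0000 1/|dy|=1.1547
    cross y-line → (7,3), t=0.7852
    cross x-line → (6,3), t=0.9200
    cross y-line → (6,2), t=1.9399
    cross x-line → (5,2), t=2.9200
    cross y-line → (5,1), t=3.0946
    cross y-line → (5,0), t=4.2493 (wall)
  → r_5 = 4.2493
beam 6: φ=90°, α=285°
  d=(0.2588,-0.9659)  start (7,4)  tX=2.0864 tY=0.7040  stride 1/|dx|=3.8637 1/|dy|=1.0353
    cross y-line → (7,3), t=0.7040
    cross y-line → (7,2), t=1.7393 (wall)
  → r_6 = 1.7393
beam 7: φ=135°, α=330°
  d=(0.8660,-0.5000)  start (7,4)  tX=0.6235 tY=1.3600  stride 1/|dx|=1.1547 1/|dy|=2.0000
    cross x-line → (8,4), t=0.6235
    cross y-line → (8,3), t=1.3600
    cross x-line → (9,3), t=1.7782 (wall)
  → r_7 = 1.7782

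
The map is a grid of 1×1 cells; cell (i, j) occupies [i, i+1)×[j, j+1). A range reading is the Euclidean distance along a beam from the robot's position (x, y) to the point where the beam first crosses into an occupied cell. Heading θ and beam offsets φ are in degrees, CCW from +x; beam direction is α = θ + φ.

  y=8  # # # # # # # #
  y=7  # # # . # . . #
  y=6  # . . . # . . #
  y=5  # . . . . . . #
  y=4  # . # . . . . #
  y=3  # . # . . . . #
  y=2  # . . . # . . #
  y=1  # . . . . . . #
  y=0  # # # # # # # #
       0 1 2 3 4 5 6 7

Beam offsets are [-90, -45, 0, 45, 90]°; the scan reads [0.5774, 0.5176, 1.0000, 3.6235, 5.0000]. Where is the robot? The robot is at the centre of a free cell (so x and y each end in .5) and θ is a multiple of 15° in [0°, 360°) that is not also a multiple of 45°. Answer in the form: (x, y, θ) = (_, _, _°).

(x, y, θ) = (6.5, 4.5, 60°)

Candidates: 35 free-cell centres × 16 headings = 560 poses. Raycast each; keep the one whose scan matches to 4 dp.
  (6.5, 3.5, 60°): beam 4 = 4.6587 ≠ 3.6235 ✗
  (4.5, 3.5, 165°): beam 1 = 4.6587 ≠ 0.5774 ✗
  (1.5, 3.5, 300°): beam 2 = 1.9319 ≠ 0.5176 ✗
  (6.5, 3.5, 210°): beam 1 = 3.0000 ≠ 0.5774 ✗
  …
  (6.5, 4.5, 60°): r_1=0.5774, r_2=0.5176, r_3=1.0000, r_4=3.6235, r_5=5.0000 — all match ✓
No second candidate reproduces the full scan.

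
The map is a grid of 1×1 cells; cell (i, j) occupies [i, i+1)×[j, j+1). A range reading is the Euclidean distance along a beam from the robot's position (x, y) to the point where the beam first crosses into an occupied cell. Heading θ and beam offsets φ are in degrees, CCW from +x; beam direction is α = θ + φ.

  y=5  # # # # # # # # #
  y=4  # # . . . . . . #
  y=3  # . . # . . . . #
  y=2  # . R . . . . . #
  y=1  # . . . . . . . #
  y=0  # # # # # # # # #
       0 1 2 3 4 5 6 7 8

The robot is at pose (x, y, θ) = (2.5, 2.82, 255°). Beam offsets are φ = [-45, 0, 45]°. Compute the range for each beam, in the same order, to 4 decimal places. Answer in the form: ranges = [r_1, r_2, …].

beam 1: φ=-45°, α=210°
  cosα=-0.8660 sinα=-0.5000 | (2,2) | tMaxX 0.5774 tMaxY 1.6400 | tΔX 1.1547 tΔY 2.0000
    t=0.5774 [x] (1,2)
    t=1.6400 [y] (1,1)
    t=1.7321 [x] (0,1) — stop
  → r_1 = 1.7321
beam 2: φ=0°, α=255°
  cosα=-0.2588 sinα=-0.9659 | (2,2) | tMaxX 1.9319 tMaxY 0.8489 | tΔX 3.8637 tΔY 1.0353
    t=0.8489 [y] (2,1)
    t=1.8842 [y] (2,0) — stop
  → r_2 = 1.8842
beam 3: φ=45°, α=300°
  cosα=0.5000 sinα=-0.8660 | (2,2) | tMaxX 1.0000 tMaxY 0.9469 | tΔX 2.0000 tΔY 1.1547
    t=0.9469 [y] (2,1)
    t=1.0000 [x] (3,1)
    t=2.1016 [y] (3,0) — stop
  → r_3 = 2.1016

ranges = [1.7321, 1.8842, 2.1016]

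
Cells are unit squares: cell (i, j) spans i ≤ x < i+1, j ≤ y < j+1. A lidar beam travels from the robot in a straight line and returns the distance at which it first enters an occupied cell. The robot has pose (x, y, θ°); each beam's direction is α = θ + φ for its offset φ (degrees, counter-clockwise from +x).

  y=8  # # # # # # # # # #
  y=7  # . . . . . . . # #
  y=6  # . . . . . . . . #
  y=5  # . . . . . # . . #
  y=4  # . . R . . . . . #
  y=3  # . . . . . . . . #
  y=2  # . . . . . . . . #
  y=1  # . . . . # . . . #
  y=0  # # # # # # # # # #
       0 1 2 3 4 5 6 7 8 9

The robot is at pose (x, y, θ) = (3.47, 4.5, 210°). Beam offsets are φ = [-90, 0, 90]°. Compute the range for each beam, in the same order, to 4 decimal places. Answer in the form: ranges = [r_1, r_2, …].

ranges = [4.0415, 2.8521, 3.0600]

beam 1: φ=-90°, α=120°
  d=(-0.5000,0.8660)  start (3,4)  tX=0.9400 tY=0.5774  stride 1/|dx|=2.0000 1/|dy|=1.1547
    cross y-line → (3,5), t=0.5774
    cross x-line → (2,5), t=0.9400
    cross y-line → (2,6), t=1.7321
    cross y-line → (2,7), t=2.8868
    cross x-line → (1,7), t=2.9400
    cross y-line → (1,8), t=4.0415 (wall)
  → r_1 = 4.0415
beam 2: φ=0°, α=210°
  d=(-0.8660,-0.5000)  start (3,4)  tX=0.5427 tY=1.0000  stride 1/|dx|=1.1547 1/|dy|=2.0000
    cross x-line → (2,4), t=0.5427
    cross y-line → (2,3), t=1.0000
    cross x-line → (1,3), t=1.6974
    cross x-line → (0,3), t=2.8521 (wall)
  → r_2 = 2.8521
beam 3: φ=90°, α=300°
  d=(0.5000,-0.8660)  start (3,4)  tX=1.0600 tY=0.5774  stride 1/|dx|=2.0000 1/|dy|=1.1547
    cross y-line → (3,3), t=0.5774
    cross x-line → (4,3), t=1.0600
    cross y-line → (4,2), t=1.7321
    cross y-line → (4,1), t=2.8868
    cross x-line → (5,1), t=3.0600 (wall)
  → r_3 = 3.0600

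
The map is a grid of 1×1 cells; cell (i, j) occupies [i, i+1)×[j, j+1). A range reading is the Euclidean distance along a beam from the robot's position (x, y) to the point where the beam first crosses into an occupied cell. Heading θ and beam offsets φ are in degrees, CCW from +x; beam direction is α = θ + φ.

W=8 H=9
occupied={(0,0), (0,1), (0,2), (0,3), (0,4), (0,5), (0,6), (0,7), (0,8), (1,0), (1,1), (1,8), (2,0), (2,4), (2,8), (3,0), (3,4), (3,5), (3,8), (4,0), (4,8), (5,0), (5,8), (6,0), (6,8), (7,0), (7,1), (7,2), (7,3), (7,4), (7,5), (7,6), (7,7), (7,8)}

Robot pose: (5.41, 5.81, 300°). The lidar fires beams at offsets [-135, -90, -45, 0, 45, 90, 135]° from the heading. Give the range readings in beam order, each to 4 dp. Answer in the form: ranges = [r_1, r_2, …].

ranges = [4.5656, 1.6281, 4.9797, 3.1800, 1.6461, 1.8360, 2.2673]

beam 1: φ=-135°, α=165°
  cosα=-0.9659 sinα=0.2588 | (5,5) | tMaxX 0.4245 tMaxY 0.7341 | tΔX 1.0353 tΔY 3.8637
    t=0.4245 [x] (4,5)
    t=0.7341 [y] (4,6)
    t=1.4597 [x] (3,6)
    t=2.4950 [x] (2,6)
    t=3.5303 [x] (1,6)
    t=4.5656 [x] (0,6) — stop
  → r_1 = 4.5656
beam 2: φ=-90°, α=210°
  cosα=-0.8660 sinα=-0.5000 | (5,5) | tMaxX 0.4734 tMaxY 1.6200 | tΔX 1.1547 tΔY 2.0000
    t=0.4734 [x] (4,5)
    t=1.6200 [y] (4,4)
    t=1.6281 [x] (3,4) — stop
  → r_2 = 1.6281
beam 3: φ=-45°, α=255°
  cosα=-0.2588 sinα=-0.9659 | (5,5) | tMaxX 1.5841 tMaxY 0.8386 | tΔX 3.8637 tΔY 1.0353
    t=0.8386 [y] (5,4)
    t=1.5841 [x] (4,4)
    t=1.8738 [y] (4,3)
    t=2.9091 [y] (4,2)
    t=3.9444 [y] (4,1)
    t=4.9797 [y] (4,0) — stop
  → r_3 = 4.9797
beam 4: φ=0°, α=300°
  cosα=0.5000 sinα=-0.8660 | (5,5) | tMaxX 1.1800 tMaxY 0.9353 | tΔX 2.0000 tΔY 1.1547
    t=0.9353 [y] (5,4)
    t=1.1800 [x] (6,4)
    t=2.0900 [y] (6,3)
    t=3.1800 [x] (7,3) — stop
  → r_4 = 3.1800
beam 5: φ=45°, α=345°
  cosα=0.9659 sinα=-0.2588 | (5,5) | tMaxX 0.6108 tMaxY 3.1296 | tΔX 1.0353 tΔY 3.8637
    t=0.6108 [x] (6,5)
    t=1.6461 [x] (7,5) — stop
  → r_5 = 1.6461
beam 6: φ=90°, α=30°
  cosα=0.8660 sinα=0.5000 | (5,5) | tMaxX 0.6813 tMaxY 0.3800 | tΔX 1.1547 tΔY 2.0000
    t=0.3800 [y] (5,6)
    t=0.6813 [x] (6,6)
    t=1.8360 [x] (7,6) — stop
  → r_6 = 1.8360
beam 7: φ=135°, α=75°
  cosα=0.2588 sinα=0.9659 | (5,5) | tMaxX 2.2796 tMaxY 0.1967 | tΔX 3.8637 tΔY 1.0353
    t=0.1967 [y] (5,6)
    t=1.2320 [y] (5,7)
    t=2.2673 [y] (5,8) — stop
  → r_7 = 2.2673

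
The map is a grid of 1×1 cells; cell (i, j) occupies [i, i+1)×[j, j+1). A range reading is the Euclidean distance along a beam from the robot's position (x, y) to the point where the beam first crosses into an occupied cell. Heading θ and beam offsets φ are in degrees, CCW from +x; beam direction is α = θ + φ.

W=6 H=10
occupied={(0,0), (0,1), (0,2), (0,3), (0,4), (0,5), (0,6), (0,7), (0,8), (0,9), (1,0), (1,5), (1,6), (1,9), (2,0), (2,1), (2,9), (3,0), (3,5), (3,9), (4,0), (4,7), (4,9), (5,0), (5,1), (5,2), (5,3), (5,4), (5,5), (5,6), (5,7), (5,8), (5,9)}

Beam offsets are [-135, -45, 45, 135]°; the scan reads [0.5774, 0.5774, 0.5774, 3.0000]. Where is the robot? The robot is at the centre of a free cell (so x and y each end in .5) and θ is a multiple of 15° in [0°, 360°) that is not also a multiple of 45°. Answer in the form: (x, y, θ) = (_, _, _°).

Candidates: 27 free-cell centres × 16 headings = 432 poses. Raycast each; keep the one whose scan matches to 4 dp.
  (4.5, 2.5, 255°): beam 1 = 2.8868 ≠ 0.5774 ✗
  (1.5, 2.5, 210°): beam 1 = 6.7293 ≠ 0.5774 ✗
  (2.5, 6.5, 15°): beam 1 = 1.0000 ≠ 0.5774 ✗
  (1.5, 2.5, 75°): beam 1 = 1.0000 ≠ 0.5774 ✗
  …
  (4.5, 8.5, 75°): r_1=0.5774, r_2=0.5774, r_3=0.5774, r_4=3.0000 — all match ✓
Unique over the lattice → pose = (4.5, 8.5, 75°).

(x, y, θ) = (4.5, 8.5, 75°)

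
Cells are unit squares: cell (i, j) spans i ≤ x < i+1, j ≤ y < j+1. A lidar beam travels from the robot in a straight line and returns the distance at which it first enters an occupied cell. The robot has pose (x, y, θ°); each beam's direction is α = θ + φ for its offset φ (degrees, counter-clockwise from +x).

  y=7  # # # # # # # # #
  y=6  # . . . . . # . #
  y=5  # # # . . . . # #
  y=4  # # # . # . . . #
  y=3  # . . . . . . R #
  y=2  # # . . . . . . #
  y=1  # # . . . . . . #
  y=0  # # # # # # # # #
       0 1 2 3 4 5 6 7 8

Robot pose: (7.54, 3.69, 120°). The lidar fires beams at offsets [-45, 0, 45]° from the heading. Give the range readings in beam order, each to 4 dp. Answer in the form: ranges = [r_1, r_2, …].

beam 1: φ=-45°, α=75°
  cosα=0.2588 sinα=0.9659 | (7,3) | tMaxX 1.7773 tMaxY 0.3209 | tΔX 3.8637 tΔY 1.0353
    t=0.3209 [y] (7,4)
    t=1.3562 [y] (7,5) — stop
  → r_1 = 1.3562
beam 2: φ=0°, α=120°
  cosα=-0.5000 sinα=0.8660 | (7,3) | tMaxX 1.0800 tMaxY 0.3580 | tΔX 2.0000 tΔY 1.1547
    t=0.3580 [y] (7,4)
    t=1.0800 [x] (6,4)
    t=1.5127 [y] (6,5)
    t=2.6674 [y] (6,6) — stop
  → r_2 = 2.6674
beam 3: φ=45°, α=165°
  cosα=-0.9659 sinα=0.2588 | (7,3) | tMaxX 0.5590 tMaxY 1.1977 | tΔX 1.0353 tΔY 3.8637
    t=0.5590 [x] (6,3)
    t=1.1977 [y] (6,4)
    t=1.5943 [x] (5,4)
    t=2.6296 [x] (4,4) — stop
  → r_3 = 2.6296

ranges = [1.3562, 2.6674, 2.6296]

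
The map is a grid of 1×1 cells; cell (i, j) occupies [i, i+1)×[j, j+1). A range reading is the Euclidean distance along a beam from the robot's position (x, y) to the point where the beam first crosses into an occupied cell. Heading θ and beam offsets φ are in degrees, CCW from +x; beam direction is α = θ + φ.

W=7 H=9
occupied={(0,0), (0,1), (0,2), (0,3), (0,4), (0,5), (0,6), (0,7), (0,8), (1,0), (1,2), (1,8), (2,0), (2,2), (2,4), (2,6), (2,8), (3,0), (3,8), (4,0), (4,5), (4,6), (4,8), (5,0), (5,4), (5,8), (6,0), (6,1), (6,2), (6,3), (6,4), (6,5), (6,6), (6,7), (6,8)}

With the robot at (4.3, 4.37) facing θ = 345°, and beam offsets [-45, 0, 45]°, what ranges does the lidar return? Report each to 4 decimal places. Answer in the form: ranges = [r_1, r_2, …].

ranges = [3.4000, 0.7247, 0.8083]

beam 1: φ=-45°, α=300°
  d=(0.5000,-0.8660)  start (4,4)  tX=1.4000 tY=0.4272  stride 1/|dx|=2.0000 1/|dy|=1.1547
    cross y-line → (4,3), t=0.4272
    cross x-line → (5,3), t=1.4000
    cross y-line → (5,2), t=1.5819
    cross y-line → (5,1), t=2.7366
    cross x-line → (6,1), t=3.4000 (wall)
  → r_1 = 3.4000
beam 2: φ=0°, α=345°
  d=(0.9659,-0.2588)  start (4,4)  tX=0.7247 tY=1.4296  stride 1/|dx|=1.0353 1/|dy|=3.8637
    cross x-line → (5,4), t=0.7247 (wall)
  → r_2 = 0.7247
beam 3: φ=45°, α=30°
  d=(0.8660,0.5000)  start (4,4)  tX=0.8083 tY=1.2600  stride 1/|dx|=1.1547 1/|dy|=2.0000
    cross x-line → (5,4), t=0.8083 (wall)
  → r_3 = 0.8083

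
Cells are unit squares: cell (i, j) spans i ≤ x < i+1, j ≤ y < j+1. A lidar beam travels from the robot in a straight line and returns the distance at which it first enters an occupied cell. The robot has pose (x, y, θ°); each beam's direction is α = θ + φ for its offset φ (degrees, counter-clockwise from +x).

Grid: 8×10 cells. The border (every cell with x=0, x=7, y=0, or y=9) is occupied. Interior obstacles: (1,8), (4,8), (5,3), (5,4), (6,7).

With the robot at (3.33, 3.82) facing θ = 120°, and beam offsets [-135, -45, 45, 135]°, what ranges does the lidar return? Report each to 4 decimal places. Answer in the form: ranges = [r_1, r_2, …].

ranges = [1.7289, 4.3275, 2.4122, 2.9195]

beam 1: φ=-135°, α=345°
  d=(0.9659,-0.2588)  start (3,3)  tX=0.6936 tY=3.1682  stride 1/|dx|=1.0353 1/|dy|=3.8637
    cross x-line → (4,3), t=0.6936
    cross x-line → (5,3), t=1.7289 (wall)
  → r_1 = 1.7289
beam 2: φ=-45°, α=75°
  d=(0.2588,0.9659)  start (3,3)  tX=2.5887 tY=0.1863  stride 1/|dx|=3.8637 1/|dy|=1.0353
    cross y-line → (3,4), t=0.1863
    cross y-line → (3,5), t=1.2216
    cross y-line → (3,6), t=2.2569
    cross x-line → (4,6), t=2.5887
    cross y-line → (4,7), t=3.2922
    cross y-line → (4,8), t=4.3275 (wall)
  → r_2 = 4.3275
beam 3: φ=45°, α=165°
  d=(-0.9659,0.2588)  start (3,3)  tX=0.3416 tY=0.6955  stride 1/|dx|=1.0353 1/|dy|=3.8637
    cross x-line → (2,3), t=0.3416
    cross y-line → (2,4), t=0.6955
    cross x-line → (1,4), t=1.3769
    cross x-line → (0,4), t=2.4122 (wall)
  → r_3 = 2.4122
beam 4: φ=135°, α=255°
  d=(-0.2588,-0.9659)  start (3,3)  tX=1.2750 tY=0.8489  stride 1/|dx|=3.8637 1/|dy|=1.0353
    cross y-line → (3,2), t=0.8489
    cross x-line → (2,2), t=1.2750
    cross y-line → (2,1), t=1.8842
    cross y-line → (2,0), t=2.9195 (wall)
  → r_4 = 2.9195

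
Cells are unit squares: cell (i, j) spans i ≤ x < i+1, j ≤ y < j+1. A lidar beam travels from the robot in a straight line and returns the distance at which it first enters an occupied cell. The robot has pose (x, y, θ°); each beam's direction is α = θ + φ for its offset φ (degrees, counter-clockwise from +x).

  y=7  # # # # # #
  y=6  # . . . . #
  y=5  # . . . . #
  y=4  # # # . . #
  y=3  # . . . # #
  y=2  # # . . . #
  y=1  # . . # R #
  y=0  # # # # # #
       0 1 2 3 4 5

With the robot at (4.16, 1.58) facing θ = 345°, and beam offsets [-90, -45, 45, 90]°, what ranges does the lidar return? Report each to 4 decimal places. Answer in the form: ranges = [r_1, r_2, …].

ranges = [0.6005, 0.6697, 0.9699, 1.4701]

beam 1: φ=-90°, α=255°
  direction (-0.2588, -0.9659); cell (4,1); t to first gridline: x 0.6182, y 0.6005 (then +3.8637 / +1.0353)
    (4,0) via y @ 0.6005  # hit
  → r_1 = 0.6005
beam 2: φ=-45°, α=300°
  direction (0.5000, -0.8660); cell (4,1); t to first gridline: x 1.6800, y 0.6697 (then +2.0000 / +1.1547)
    (4,0) via y @ 0.6697  # hit
  → r_2 = 0.6697
beam 3: φ=45°, α=30°
  direction (0.8660, 0.5000); cell (4,1); t to first gridline: x 0.9699, y 0.8400 (then +1.1547 / +2.0000)
    (4,2) via y @ 0.8400
    (5,2) via x @ 0.9699  # hit
  → r_3 = 0.9699
beam 4: φ=90°, α=75°
  direction (0.2588, 0.9659); cell (4,1); t to first gridline: x 3.2455, y 0.4348 (then +3.8637 / +1.0353)
    (4,2) via y @ 0.4348
    (4,3) via y @ 1.4701  # hit
  → r_4 = 1.4701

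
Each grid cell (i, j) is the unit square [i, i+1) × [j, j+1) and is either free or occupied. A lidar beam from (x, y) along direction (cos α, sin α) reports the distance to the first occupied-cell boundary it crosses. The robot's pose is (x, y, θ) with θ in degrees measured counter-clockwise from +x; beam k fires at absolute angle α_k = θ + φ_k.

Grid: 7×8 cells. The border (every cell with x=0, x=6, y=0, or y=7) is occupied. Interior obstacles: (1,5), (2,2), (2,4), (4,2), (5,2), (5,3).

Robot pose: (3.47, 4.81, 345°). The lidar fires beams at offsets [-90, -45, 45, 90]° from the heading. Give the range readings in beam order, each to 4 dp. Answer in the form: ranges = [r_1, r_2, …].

ranges = [1.8738, 2.0900, 2.9214, 2.2673]

beam 1: φ=-90°, α=255°
  cosα=-0.2588 sinα=-0.9659 | (3,4) | tMaxX 1.8159 tMaxY 0.8386 | tΔX 3.8637 tΔY 1.0353
    t=0.8386 [y] (3,3)
    t=1.8159 [x] (2,3)
    t=1.8738 [y] (2,2) — stop
  → r_1 = 1.8738
beam 2: φ=-45°, α=300°
  cosα=0.5000 sinα=-0.8660 | (3,4) | tMaxX 1.0600 tMaxY 0.9353 | tΔX 2.0000 tΔY 1.1547
    t=0.9353 [y] (3,3)
    t=1.0600 [x] (4,3)
    t=2.0900 [y] (4,2) — stop
  → r_2 = 2.0900
beam 3: φ=45°, α=30°
  cosα=0.8660 sinα=0.5000 | (3,4) | tMaxX 0.6120 tMaxY 0.3800 | tΔX 1.1547 tΔY 2.0000
    t=0.3800 [y] (3,5)
    t=0.6120 [x] (4,5)
    t=1.7667 [x] (5,5)
    t=2.3800 [y] (5,6)
    t=2.9214 [x] (6,6) — stop
  → r_3 = 2.9214
beam 4: φ=90°, α=75°
  cosα=0.2588 sinα=0.9659 | (3,4) | tMaxX 2.0478 tMaxY 0.1967 | tΔX 3.8637 tΔY 1.0353
    t=0.1967 [y] (3,5)
    t=1.2320 [y] (3,6)
    t=2.0478 [x] (4,6)
    t=2.2673 [y] (4,7) — stop
  → r_4 = 2.2673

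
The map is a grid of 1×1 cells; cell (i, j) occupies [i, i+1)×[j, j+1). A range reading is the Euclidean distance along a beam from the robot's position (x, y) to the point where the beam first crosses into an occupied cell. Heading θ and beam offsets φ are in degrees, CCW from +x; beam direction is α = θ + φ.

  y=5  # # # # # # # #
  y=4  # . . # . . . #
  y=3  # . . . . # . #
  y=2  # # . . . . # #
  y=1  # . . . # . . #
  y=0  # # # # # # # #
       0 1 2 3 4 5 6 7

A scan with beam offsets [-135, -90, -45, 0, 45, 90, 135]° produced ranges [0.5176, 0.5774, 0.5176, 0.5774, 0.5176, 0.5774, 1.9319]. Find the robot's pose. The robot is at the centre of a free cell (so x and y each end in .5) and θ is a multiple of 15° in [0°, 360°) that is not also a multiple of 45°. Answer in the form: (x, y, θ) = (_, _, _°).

(x, y, θ) = (1.5, 1.5, 210°)

The pose lattice has 19·16 = 304 candidates. Test each by forward raycasting.
  (1.5, 1.5, 345°): beam 1 = 0.5774 ≠ 0.5176 ✗
  (2.5, 3.5, 60°): beam 1 = 2.5882 ≠ 0.5176 ✗
  (2.5, 2.5, 30°): beam 1 = 1.5529 ≠ 0.5176 ✗
  (1.5, 1.5, 60°): beam 2 = 1.0000 ≠ 0.5774 ✗
  …
  (1.5, 1.5, 210°): r_1=0.5176, r_2=0.5774, r_3=0.5176, r_4=0.5774, r_5=0.5176, r_6=0.5774, r_7=1.9319 — all match ✓
Unique over the lattice → pose = (1.5, 1.5, 210°).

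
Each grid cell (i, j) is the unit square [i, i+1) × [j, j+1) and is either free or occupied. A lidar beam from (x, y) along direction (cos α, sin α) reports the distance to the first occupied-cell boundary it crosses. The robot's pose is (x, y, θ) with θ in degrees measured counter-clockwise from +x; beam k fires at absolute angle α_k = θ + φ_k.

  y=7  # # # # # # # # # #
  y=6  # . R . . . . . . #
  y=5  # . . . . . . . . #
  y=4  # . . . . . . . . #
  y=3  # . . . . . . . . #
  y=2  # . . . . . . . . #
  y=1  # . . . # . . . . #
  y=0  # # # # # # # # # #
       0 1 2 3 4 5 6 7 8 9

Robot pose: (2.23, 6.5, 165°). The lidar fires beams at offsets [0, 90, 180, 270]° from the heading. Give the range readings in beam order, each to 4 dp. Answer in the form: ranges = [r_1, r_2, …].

beam 1: φ=0°, α=165°
  d=(-0.9659,0.2588)  start (2,6)  tX=0.2381 tY=1.9319  stride 1/|dx|=1.0353 1/|dy|=3.8637
    cross x-line → (1,6), t=0.2381
    cross x-line → (0,6), t=1.2734 (wall)
  → r_1 = 1.2734
beam 2: φ=90°, α=255°
  d=(-0.2588,-0.9659)  start (2,6)  tX=0.8887 tY=0.5176  stride 1/|dx|=3.8637 1/|dy|=1.0353
    cross y-line → (2,5), t=0.5176
    cross x-line → (1,5), t=0.8887
    cross y-line → (1,4), t=1.5529
    cross y-line → (1,3), t=2.5882
    cross y-line → (1,2), t=3.6235
    cross y-line → (1,1), t=4.6587
    cross x-line → (0,1), t=4.7524 (wall)
  → r_2 = 4.7524
beam 3: φ=180°, α=345°
  d=(0.9659,-0.2588)  start (2,6)  tX=0.7972 tY=1.9319  stride 1/|dx|=1.0353 1/|dy|=3.8637
    cross x-line → (3,6), t=0.7972
    cross x-line → (4,6), t=1.8324
    cross y-line → (4,5), t=1.9319
    cross x-line → (5,5), t=2.8677
    cross x-line → (6,5), t=3.9030
    cross x-line → (7,5), t=4.9383
    cross y-line → (7,4), t=5.7956
    cross x-line → (8,4), t=5.9735
    cross x-line → (9,4), t=7.0088 (wall)
  → r_3 = 7.0088
beam 4: φ=270°, α=75°
  d=(0.2588,0.9659)  start (2,6)  tX=2.9751 tY=0.5176  stride 1/|dx|=3.8637 1/|dy|=1.0353
    cross y-line → (2,7), t=0.5176 (wall)
  → r_4 = 0.5176

ranges = [1.2734, 4.7524, 7.0088, 0.5176]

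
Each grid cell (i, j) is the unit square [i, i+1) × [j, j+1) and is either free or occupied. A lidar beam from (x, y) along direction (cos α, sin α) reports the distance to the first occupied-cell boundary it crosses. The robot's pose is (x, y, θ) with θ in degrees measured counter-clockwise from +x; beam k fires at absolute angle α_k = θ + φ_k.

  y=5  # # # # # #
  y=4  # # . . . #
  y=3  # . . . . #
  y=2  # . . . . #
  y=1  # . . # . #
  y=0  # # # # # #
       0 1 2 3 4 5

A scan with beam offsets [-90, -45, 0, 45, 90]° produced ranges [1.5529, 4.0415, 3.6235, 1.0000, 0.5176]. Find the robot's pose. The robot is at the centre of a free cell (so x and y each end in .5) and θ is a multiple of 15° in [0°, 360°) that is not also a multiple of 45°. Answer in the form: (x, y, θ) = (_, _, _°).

(x, y, θ) = (1.5, 1.5, 75°)

Enumerate (i+0.5, j+0.5, θ) over the 14 free cells and 16 admissible headings. For each, cast all 5 beams and compare to the given ranges.
  (3.5, 4.5, 165°): beam 1 = 0.5176 ≠ 1.5529 ✗
  (1.5, 3.5, 330°): beam 1 = 1.0000 ≠ 1.5529 ✗
  (4.5, 4.5, 195°): beam 1 = 0.5176 ≠ 1.5529 ✗
  (3.5, 3.5, 75°): beam 2 = 1.7321 ≠ 4.0415 ✗
  …
  (1.5, 1.5, 75°): r_1=1.5529, r_2=4.0415, r_3=3.6235, r_4=1.0000, r_5=0.5176 — all match ✓
Only this pose fits every beam.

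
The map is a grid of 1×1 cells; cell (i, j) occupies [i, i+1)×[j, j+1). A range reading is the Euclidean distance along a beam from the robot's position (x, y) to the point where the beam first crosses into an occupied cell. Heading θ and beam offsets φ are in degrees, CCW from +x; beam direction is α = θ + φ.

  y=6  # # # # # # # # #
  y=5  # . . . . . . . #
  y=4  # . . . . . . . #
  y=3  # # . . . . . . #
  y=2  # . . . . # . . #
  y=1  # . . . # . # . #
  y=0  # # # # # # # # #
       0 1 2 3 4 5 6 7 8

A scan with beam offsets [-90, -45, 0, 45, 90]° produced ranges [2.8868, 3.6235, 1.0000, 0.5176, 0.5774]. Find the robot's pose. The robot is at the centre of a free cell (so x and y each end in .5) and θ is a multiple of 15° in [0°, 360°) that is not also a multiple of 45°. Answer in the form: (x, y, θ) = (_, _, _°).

(x, y, θ) = (4.5, 5.5, 30°)

The pose lattice has 31·16 = 496 candidates. Test each by forward raycasting.
  (2.5, 1.5, 240°): beam 1 = 1.7321 ≠ 2.8868 ✗
  (5.5, 4.5, 255°): beam 1 = 4.6587 ≠ 2.8868 ✗
  (3.5, 2.5, 60°): beam 1 = 1.0000 ≠ 2.8868 ✗
  (7.5, 2.5, 150°): beam 1 = 1.0000 ≠ 2.8868 ✗
  (6.5, 5.5, 75°): beam 1 = 1.5529 ≠ 2.8868 ✗
  …
  (4.5, 5.5, 30°): r_1=2.8868, r_2=3.6235, r_3=1.0000, r_4=0.5176, r_5=0.5774 — all match ✓
No second candidate reproduces the full scan.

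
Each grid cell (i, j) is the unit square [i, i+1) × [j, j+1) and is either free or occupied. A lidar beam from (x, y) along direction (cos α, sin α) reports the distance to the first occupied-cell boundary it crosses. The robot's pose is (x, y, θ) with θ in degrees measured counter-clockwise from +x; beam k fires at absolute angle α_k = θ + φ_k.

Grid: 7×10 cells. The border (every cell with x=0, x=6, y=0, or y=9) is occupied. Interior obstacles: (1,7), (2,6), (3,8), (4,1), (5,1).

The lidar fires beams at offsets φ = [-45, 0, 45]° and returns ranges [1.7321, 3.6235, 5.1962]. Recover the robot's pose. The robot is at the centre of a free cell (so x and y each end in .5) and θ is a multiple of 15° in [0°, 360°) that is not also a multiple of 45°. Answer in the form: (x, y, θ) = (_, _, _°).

Enumerate (i+0.5, j+0.5, θ) over the 35 free cells and 16 admissible headings. For each, cast all 3 beams and compare to the given ranges.
  (2.5, 3.5, 330°): beam 1 = 2.5882 ≠ 1.7321 ✗
  (3.5, 1.5, 60°): beam 1 = 0.5176 ≠ 1.7321 ✗
  (1.5, 4.5, 30°): beam 1 = 4.6587 ≠ 1.7321 ✗
  (2.5, 8.5, 285°): beam 1 = 1.0000 ≠ 1.7321 ✗
  (5.5, 8.5, 15°): beam 1 = 0.5774 ≠ 1.7321 ✗
  …
  (4.5, 5.5, 195°): r_1=1.7321, r_2=3.6235, r_3=5.1962 — all match ✓
No second candidate reproduces the full scan.

(x, y, θ) = (4.5, 5.5, 195°)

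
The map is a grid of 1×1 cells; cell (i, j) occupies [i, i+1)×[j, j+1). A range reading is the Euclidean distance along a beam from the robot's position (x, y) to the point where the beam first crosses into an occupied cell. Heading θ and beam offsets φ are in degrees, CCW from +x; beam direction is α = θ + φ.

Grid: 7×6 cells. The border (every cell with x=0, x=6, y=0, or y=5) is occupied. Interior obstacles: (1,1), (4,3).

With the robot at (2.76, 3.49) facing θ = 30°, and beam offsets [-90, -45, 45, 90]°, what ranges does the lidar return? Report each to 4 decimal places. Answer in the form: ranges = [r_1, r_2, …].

ranges = [2.8752, 1.2837, 1.5633, 1.7436]

beam 1: φ=-90°, α=300°
  dir = (cos 300°, sin 300°) = (0.5000, -0.8660); from cell (2,3)
  next x-line at t=0.4800, next y-line at t=0.5658; Δt_x=2.0000, Δt_y=1.1547
    x: enter (3,3) at t=0.4800
    y: enter (3,2) at t=0.5658
    y: enter (3,1) at t=1.7205
    x: enter (4,1) at t=2.4800
    y: enter (4,0) at t=2.8752 ← occupied
  → r_1 = 2.8752
beam 2: φ=-45°, α=345°
  dir = (cos 345°, sin 345°) = (0.9659, -0.2588); from cell (2,3)
  next x-line at t=0.2485, next y-line at t=1.8932; Δt_x=1.0353, Δt_y=3.8637
    x: enter (3,3) at t=0.2485
    x: enter (4,3) at t=1.2837 ← occupied
  → r_2 = 1.2837
beam 3: φ=45°, α=75°
  dir = (cos 75°, sin 75°) = (0.2588, 0.9659); from cell (2,3)
  next x-line at t=0.9273, next y-line at t=0.5280; Δt_x=3.8637, Δt_y=1.0353
    y: enter (2,4) at t=0.5280
    x: enter (3,4) at t=0.9273
    y: enter (3,5) at t=1.5633 ← occupied
  → r_3 = 1.5633
beam 4: φ=90°, α=120°
  dir = (cos 120°, sin 120°) = (-0.5000, 0.8660); from cell (2,3)
  next x-line at t=1.5200, next y-line at t=0.5889; Δt_x=2.0000, Δt_y=1.1547
    y: enter (2,4) at t=0.5889
    x: enter (1,4) at t=1.5200
    y: enter (1,5) at t=1.7436 ← occupied
  → r_4 = 1.7436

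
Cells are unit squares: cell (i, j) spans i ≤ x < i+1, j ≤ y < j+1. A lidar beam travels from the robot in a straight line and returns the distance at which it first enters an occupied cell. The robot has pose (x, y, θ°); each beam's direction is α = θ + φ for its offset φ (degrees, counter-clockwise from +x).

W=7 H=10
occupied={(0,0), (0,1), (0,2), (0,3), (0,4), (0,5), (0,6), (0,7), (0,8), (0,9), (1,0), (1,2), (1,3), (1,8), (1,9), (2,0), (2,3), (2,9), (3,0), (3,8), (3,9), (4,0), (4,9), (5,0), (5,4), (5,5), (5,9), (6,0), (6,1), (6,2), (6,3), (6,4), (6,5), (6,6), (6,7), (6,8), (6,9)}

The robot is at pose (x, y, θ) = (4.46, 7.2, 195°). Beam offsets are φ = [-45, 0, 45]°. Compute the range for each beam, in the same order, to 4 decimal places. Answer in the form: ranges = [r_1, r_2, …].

beam 1: φ=-45°, α=150°
  d=(-0.8660,0.5000)  start (4,7)  tX=0.5312 tY=1.6000  stride 1/|dx|=1.1547 1/|dy|=2.0000
    cross x-line → (3,7), t=0.5312
    cross y-line → (3,8), t=1.6000 (wall)
  → r_1 = 1.6000
beam 2: φ=0°, α=195°
  d=(-0.9659,-0.2588)  start (4,7)  tX=0.4762 tY=0.7727  stride 1/|dx|=1.0353 1/|dy|=3.8637
    cross x-line → (3,7), t=0.4762
    cross y-line → (3,6), t=0.7727
    cross x-line → (2,6), t=1.5115
    cross x-line → (1,6), t=2.5468
    cross x-line → (0,6), t=3.5821 (wall)
  → r_2 = 3.5821
beam 3: φ=45°, α=240°
  d=(-0.5000,-0.8660)  start (4,7)  tX=0.9200 tY=0.2309  stride 1/|dx|=2.0000 1/|dy|=1.1547
    cross y-line → (4,6), t=0.2309
    cross x-line → (3,6), t=0.9200
    cross y-line → (3,5), t=1.3856
    cross y-line → (3,4), t=2.5403
    cross x-line → (2,4), t=2.9200
    cross y-line → (2,3), t=3.6950 (wall)
  → r_3 = 3.6950

ranges = [1.6000, 3.5821, 3.6950]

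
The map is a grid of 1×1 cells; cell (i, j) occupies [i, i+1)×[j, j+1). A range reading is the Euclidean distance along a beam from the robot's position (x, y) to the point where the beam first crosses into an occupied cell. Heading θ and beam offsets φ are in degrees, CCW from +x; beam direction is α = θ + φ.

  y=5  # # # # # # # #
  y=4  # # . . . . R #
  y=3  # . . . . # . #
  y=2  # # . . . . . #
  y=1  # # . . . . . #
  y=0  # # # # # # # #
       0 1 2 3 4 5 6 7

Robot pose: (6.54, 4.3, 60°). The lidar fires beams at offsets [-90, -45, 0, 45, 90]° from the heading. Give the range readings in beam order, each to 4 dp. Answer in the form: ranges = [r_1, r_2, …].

ranges = [0.5312, 0.4762, 0.8083, 0.7247, 1.4000]

beam 1: φ=-90°, α=330°
  direction (0.8660, -0.5000); cell (6,4); t to first gridline: x 0.5312, y 0.6000 (then +1.1547 / +2.0000)
    (7,4) via x @ 0.5312  # hit
  → r_1 = 0.5312
beam 2: φ=-45°, α=15°
  direction (0.9659, 0.2588); cell (6,4); t to first gridline: x 0.4762, y 2.7046 (then +1.0353 / +3.8637)
    (7,4) via x @ 0.4762  # hit
  → r_2 = 0.4762
beam 3: φ=0°, α=60°
  direction (0.5000, 0.8660); cell (6,4); t to first gridline: x 0.9200, y 0.8083 (then +2.0000 / +1.1547)
    (6,5) via y @ 0.8083  # hit
  → r_3 = 0.8083
beam 4: φ=45°, α=105°
  direction (-0.2588, 0.9659); cell (6,4); t to first gridline: x 2.0864, y 0.7247 (then +3.8637 / +1.0353)
    (6,5) via y @ 0.7247  # hit
  → r_4 = 0.7247
beam 5: φ=90°, α=150°
  direction (-0.8660, 0.5000); cell (6,4); t to first gridline: x 0.6235, y 1.4000 (then +1.1547 / +2.0000)
    (5,4) via x @ 0.6235
    (5,5) via y @ 1.4000  # hit
  → r_5 = 1.4000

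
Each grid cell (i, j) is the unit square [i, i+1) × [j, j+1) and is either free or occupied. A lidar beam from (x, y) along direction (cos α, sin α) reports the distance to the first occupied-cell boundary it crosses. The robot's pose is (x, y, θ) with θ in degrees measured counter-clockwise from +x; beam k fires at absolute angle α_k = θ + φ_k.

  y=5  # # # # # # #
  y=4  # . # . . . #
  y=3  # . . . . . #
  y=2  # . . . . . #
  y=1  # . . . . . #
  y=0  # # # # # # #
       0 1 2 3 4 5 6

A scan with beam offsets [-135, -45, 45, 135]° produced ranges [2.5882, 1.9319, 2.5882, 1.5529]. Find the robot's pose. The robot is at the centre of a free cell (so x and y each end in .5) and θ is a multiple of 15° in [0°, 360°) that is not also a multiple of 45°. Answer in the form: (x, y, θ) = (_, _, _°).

Candidates: 19 free-cell centres × 16 headings = 304 poses. Raycast each; keep the one whose scan matches to 4 dp.
  (4.5, 4.5, 60°): beam 1 = 3.6235 ≠ 2.5882 ✗
  (3.5, 1.5, 15°): beam 1 = 0.5774 ≠ 2.5882 ✗
  (4.5, 4.5, 285°): beam 1 = 1.0000 ≠ 2.5882 ✗
  (4.5, 1.5, 30°): beam 1 = 0.5176 ≠ 2.5882 ✗
  (1.5, 2.5, 285°): beam 1 = 0.5774 ≠ 2.5882 ✗
  …
  (3.5, 2.5, 150°): r_1=2.5882, r_2=1.9319, r_3=2.5882, r_4=1.5529 — all match ✓
Unique over the lattice → pose = (3.5, 2.5, 150°).

(x, y, θ) = (3.5, 2.5, 150°)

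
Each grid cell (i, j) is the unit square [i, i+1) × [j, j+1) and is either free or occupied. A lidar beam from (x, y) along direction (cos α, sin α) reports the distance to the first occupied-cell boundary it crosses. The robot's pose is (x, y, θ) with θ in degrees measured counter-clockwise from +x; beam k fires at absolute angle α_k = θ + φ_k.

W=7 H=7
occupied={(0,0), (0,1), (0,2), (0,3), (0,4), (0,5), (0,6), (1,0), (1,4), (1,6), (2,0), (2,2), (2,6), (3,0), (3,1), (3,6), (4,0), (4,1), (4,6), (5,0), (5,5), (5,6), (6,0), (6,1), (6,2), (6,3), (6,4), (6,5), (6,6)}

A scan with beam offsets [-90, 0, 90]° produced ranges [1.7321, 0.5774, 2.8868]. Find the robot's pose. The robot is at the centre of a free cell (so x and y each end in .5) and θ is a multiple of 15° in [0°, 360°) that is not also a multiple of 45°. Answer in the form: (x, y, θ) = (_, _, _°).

(x, y, θ) = (2.5, 4.5, 210°)

The pose lattice has 20·16 = 320 candidates. Test each by forward raycasting.
  (2.5, 1.5, 165°): beam 1 = 0.5176 ≠ 1.7321 ✗
  (4.5, 4.5, 345°): beam 1 = 2.5882 ≠ 1.7321 ✗
  (5.5, 2.5, 105°): beam 1 = 0.5176 ≠ 1.7321 ✗
  (2.5, 5.5, 210°): beam 1 = 0.5774 ≠ 1.7321 ✗
  …
  (2.5, 4.5, 210°): r_1=1.7321, r_2=0.5774, r_3=2.8868 — all match ✓
Only this pose fits every beam.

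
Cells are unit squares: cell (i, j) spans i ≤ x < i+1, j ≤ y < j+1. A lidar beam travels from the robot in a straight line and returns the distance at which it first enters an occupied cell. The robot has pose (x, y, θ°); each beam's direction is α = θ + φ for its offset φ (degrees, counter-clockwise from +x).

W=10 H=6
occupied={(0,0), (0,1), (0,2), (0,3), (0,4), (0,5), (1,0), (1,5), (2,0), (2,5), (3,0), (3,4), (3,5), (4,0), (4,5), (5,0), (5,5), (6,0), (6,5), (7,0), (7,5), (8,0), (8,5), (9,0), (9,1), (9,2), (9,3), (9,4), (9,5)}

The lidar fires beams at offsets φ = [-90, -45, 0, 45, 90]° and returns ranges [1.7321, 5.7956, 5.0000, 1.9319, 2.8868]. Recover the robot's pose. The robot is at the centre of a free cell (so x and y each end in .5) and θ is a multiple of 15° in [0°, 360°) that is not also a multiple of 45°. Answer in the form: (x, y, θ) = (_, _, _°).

(x, y, θ) = (2.5, 2.5, 30°)

Candidates: 31 free-cell centres × 16 headings = 496 poses. Raycast each; keep the one whose scan matches to 4 dp.
  (2.5, 3.5, 255°): beam 1 = 1.5529 ≠ 1.7321 ✗
  (5.5, 3.5, 105°): beam 1 = 3.6235 ≠ 1.7321 ✗
  (1.5, 3.5, 60°): beam 1 = 5.0000 ≠ 1.7321 ✗
  (8.5, 2.5, 195°): beam 1 = 2.5882 ≠ 1.7321 ✗
  …
  (2.5, 2.5, 30°): r_1=1.7321, r_2=5.7956, r_3=5.0000, r_4=1.9319, r_5=2.8868 — all match ✓
No second candidate reproduces the full scan.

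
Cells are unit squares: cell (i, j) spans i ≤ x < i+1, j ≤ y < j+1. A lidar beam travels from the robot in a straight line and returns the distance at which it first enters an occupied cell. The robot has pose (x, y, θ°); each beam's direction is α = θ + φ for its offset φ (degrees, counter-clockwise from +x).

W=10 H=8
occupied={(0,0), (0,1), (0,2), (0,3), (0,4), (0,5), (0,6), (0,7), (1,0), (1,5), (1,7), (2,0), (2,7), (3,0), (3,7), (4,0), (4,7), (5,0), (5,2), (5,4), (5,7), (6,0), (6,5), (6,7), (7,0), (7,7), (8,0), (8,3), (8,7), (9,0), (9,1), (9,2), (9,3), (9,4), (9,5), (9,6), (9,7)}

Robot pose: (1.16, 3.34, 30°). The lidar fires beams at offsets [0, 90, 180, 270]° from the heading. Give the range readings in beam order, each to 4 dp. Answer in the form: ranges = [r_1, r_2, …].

ranges = [7.3200, 0.3200, 0.1848, 2.7020]

beam 1: φ=0°, α=30°
  cosα=0.8660 sinα=0.5000 | (1,3) | tMaxX 0.9699 tMaxY 1.3200 | tΔX 1.1547 tΔY 2.0000
    t=0.9699 [x] (2,3)
    t=1.3200 [y] (2,4)
    t=2.1246 [x] (3,4)
    t=3.2793 [x] (4,4)
    t=3.3200 [y] (4,5)
    t=4.4341 [x] (5,5)
    t=5.3200 [y] (5,6)
    t=5.5888 [x] (6,6)
    t=6.7435 [x] (7,6)
    t=7.3200 [y] (7,7) — stop
  → r_1 = 7.3200
beam 2: φ=90°, α=120°
  cosα=-0.5000 sinα=0.8660 | (1,3) | tMaxX 0.3200 tMaxY 0.7621 | tΔX 2.0000 tΔY 1.1547
    t=0.3200 [x] (0,3) — stop
  → r_2 = 0.3200
beam 3: φ=180°, α=210°
  cosα=-0.8660 sinα=-0.5000 | (1,3) | tMaxX 0.1848 tMaxY 0.6800 | tΔX 1.1547 tΔY 2.0000
    t=0.1848 [x] (0,3) — stop
  → r_3 = 0.1848
beam 4: φ=270°, α=300°
  cosα=0.5000 sinα=-0.8660 | (1,3) | tMaxX 1.6800 tMaxY 0.3926 | tΔX 2.0000 tΔY 1.1547
    t=0.3926 [y] (1,2)
    t=1.5473 [y] (1,1)
    t=1.6800 [x] (2,1)
    t=2.7020 [y] (2,0) — stop
  → r_4 = 2.7020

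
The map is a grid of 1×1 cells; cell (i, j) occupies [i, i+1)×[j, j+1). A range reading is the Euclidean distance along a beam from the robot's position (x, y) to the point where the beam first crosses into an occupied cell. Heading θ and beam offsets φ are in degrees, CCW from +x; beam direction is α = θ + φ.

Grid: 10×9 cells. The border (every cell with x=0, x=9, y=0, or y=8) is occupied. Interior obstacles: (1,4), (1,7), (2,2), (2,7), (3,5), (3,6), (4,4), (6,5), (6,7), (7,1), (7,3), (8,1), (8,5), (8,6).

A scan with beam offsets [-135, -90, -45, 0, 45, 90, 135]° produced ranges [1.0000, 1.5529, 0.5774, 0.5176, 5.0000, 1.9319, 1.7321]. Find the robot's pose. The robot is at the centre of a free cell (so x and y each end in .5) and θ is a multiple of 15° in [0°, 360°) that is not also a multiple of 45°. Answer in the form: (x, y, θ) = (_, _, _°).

(x, y, θ) = (2.5, 3.5, 285°)

The pose lattice has 42·16 = 672 candidates. Test each by forward raycasting.
  (6.5, 4.5, 75°): beam 2 = 2.5882 ≠ 1.5529 ✗
  (4.5, 6.5, 105°): beam 1 = 1.7321 ≠ 1.0000 ✗
  (6.5, 4.5, 165°): beam 1 = 1.7321 ≠ 1.0000 ✗
  (5.5, 2.5, 240°): beam 1 = 1.9319 ≠ 1.0000 ✗
  …
  (2.5, 3.5, 285°): r_1=1.0000, r_2=1.5529, r_3=0.5774, r_4=0.5176, r_5=5.0000, r_6=1.9319, r_7=1.7321 — all match ✓
Unique over the lattice → pose = (2.5, 3.5, 285°).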